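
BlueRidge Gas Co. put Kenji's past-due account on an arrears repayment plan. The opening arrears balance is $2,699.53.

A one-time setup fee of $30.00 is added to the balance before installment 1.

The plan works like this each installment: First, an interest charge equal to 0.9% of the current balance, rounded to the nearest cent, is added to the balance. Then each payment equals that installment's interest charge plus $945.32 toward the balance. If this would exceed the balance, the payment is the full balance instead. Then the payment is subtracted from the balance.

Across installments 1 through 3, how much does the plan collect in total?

$2,777.71

Installment 1: opening $2,729.53; interest $24.57 → $2,754.10; payment $969.89; balance $1,784.21
Installment 2: opening $1,784.21; interest $16.06 → $1,800.27; payment $961.38; balance $838.89
Installment 3: opening $838.89; interest $7.55 → $846.44; payment $846.44; balance $0.00
Total paid: $2,777.71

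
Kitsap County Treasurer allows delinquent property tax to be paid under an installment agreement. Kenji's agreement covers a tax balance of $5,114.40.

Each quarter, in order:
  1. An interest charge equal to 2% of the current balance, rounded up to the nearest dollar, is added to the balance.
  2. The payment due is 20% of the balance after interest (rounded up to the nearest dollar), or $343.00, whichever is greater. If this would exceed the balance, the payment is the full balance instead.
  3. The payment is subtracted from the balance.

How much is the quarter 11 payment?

Quarter 1: opening $5,114.40; interest $103.00 → $5,217.40; payment $1,044.00; balance $4,173.40
Quarter 2: opening $4,173.40; interest $84.00 → $4,257.40; payment $852.00; balance $3,405.40
Quarter 3: opening $3,405.40; interest $69.00 → $3,474.40; payment $695.00; balance $2,779.40
Quarter 4: opening $2,779.40; interest $56.00 → $2,835.40; payment $568.00; balance $2,267.40
Quarter 5: opening $2,267.40; interest $46.00 → $2,313.40; payment $463.00; balance $1,850.40
Quarter 6: opening $1,850.40; interest $38.00 → $1,888.40; payment $378.00; balance $1,510.40
Quarter 7: opening $1,510.40; interest $31.00 → $1,541.40; payment $343.00; balance $1,198.40
Quarter 8: opening $1,198.40; interest $24.00 → $1,222.40; payment $343.00; balance $879.40
Quarter 9: opening $879.40; interest $18.00 → $897.40; payment $343.00; balance $554.40
Quarter 10: opening $554.40; interest $12.00 → $566.40; payment $343.00; balance $223.40
Quarter 11: opening $223.40; interest $5.00 → $228.40; payment $228.40; balance $0.00

$228.40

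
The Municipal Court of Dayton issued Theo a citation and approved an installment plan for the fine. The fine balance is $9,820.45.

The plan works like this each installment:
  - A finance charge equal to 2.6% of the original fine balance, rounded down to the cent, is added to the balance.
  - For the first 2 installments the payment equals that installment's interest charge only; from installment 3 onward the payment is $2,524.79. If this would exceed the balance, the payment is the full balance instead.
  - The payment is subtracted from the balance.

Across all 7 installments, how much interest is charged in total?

$1,787.31

Installment 1: $9,820.45 +$255.33 interest = $10,075.78; pay $255.33 → $9,820.45
Installment 2: $9,820.45 +$255.33 interest = $10,075.78; pay $255.33 → $9,820.45
Installment 3: $9,820.45 +$255.33 interest = $10,075.78; pay $2,524.79 → $7,550.99
Installment 4: $7,550.99 +$255.33 interest = $7,806.32; pay $2,524.79 → $5,281.53
Installment 5: $5,281.53 +$255.33 interest = $5,536.86; pay $2,524.79 → $3,012.07
Installment 6: $3,012.07 +$255.33 interest = $3,267.40; pay $2,524.79 → $742.61
Installment 7: $742.61 +$255.33 interest = $997.94; pay $997.94 → $0.00
Total interest: $255.33 + $255.33 + $255.33 + $255.33 + $255.33 + $255.33 + $255.33 = $1,787.31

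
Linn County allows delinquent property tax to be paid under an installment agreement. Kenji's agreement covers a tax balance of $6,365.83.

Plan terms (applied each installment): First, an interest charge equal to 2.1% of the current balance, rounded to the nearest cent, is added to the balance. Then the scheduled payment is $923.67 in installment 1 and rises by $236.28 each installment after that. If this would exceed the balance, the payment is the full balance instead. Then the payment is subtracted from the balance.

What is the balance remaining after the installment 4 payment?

$1,667.30

# | Opening | Interest | Payment | End bal
1 | $6,365.83 | $133.68 | $923.67 | $5,575.84
2 | $5,575.84 | $117.09 | $1,159.95 | $4,532.98
3 | $4,532.98 | $95.19 | $1,396.23 | $3,231.94
4 | $3,231.94 | $67.87 | $1,632.51 | $1,667.30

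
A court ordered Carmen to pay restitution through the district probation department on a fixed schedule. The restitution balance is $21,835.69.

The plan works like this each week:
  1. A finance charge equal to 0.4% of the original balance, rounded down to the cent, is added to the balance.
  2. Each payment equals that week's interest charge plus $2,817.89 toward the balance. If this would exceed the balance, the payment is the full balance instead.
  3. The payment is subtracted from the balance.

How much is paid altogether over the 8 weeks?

Week 1: opening $21,835.69; interest $87.34 → $21,923.03; payment $2,905.23; balance $19,017.80
Week 2: opening $19,017.80; interest $87.34 → $19,105.14; payment $2,905.23; balance $16,199.91
Week 3: opening $16,199.91; interest $87.34 → $16,287.25; payment $2,905.23; balance $13,382.02
Week 4: opening $13,382.02; interest $87.34 → $13,469.36; payment $2,905.23; balance $10,564.13
Week 5: opening $10,564.13; interest $87.34 → $10,651.47; payment $2,905.23; balance $7,746.24
Week 6: opening $7,746.24; interest $87.34 → $7,833.58; payment $2,905.23; balance $4,928.35
Week 7: opening $4,928.35; interest $87.34 → $5,015.69; payment $2,905.23; balance $2,110.46
Week 8: opening $2,110.46; interest $87.34 → $2,197.80; payment $2,197.80; balance $0.00
Total paid: $22,534.41

$22,534.41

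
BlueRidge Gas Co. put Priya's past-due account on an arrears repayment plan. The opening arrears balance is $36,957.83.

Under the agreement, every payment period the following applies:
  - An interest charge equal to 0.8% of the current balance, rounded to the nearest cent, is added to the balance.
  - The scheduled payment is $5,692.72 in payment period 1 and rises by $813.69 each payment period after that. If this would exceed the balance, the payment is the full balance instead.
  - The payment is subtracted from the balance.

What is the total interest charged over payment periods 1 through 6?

$988.40

Payment period 1: $36,957.83 +$295.66 interest = $37,253.49; pay $5,692.72 → $31,560.77
Payment period 2: $31,560.77 +$252.49 interest = $31,813.26; pay $6,506.41 → $25,306.85
Payment period 3: $25,306.85 +$202.45 interest = $25,509.30; pay $7,320.10 → $18,189.20
Payment period 4: $18,189.20 +$145.51 interest = $18,334.71; pay $8,133.79 → $10,200.92
Payment period 5: $10,200.92 +$81.61 interest = $10,282.53; pay $8,947.48 → $1,335.05
Payment period 6: $1,335.05 +$10.68 interest = $1,345.73; pay $1,345.73 → $0.00
Total interest: $295.66 + $252.49 + $202.45 + $145.51 + $81.61 + $10.68 = $988.40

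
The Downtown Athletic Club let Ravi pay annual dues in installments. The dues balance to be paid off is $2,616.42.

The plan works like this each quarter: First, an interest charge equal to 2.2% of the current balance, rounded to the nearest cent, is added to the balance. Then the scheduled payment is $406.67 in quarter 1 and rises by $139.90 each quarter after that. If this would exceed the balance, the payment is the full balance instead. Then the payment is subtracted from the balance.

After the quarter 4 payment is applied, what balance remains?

$321.44

Quarter 1: $2,616.42 +$57.56 interest = $2,673.98; pay $406.67 → $2,267.31
Quarter 2: $2,267.31 +$49.88 interest = $2,317.19; pay $546.57 → $1,770.62
Quarter 3: $1,770.62 +$38.95 interest = $1,809.57; pay $686.47 → $1,123.10
Quarter 4: $1,123.10 +$24.71 interest = $1,147.81; pay $826.37 → $321.44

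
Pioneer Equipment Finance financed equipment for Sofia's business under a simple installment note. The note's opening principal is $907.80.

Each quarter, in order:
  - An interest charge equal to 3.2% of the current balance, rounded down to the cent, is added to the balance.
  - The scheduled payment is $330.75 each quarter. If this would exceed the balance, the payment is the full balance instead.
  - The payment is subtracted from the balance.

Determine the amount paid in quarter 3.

$304.16

# | Opening | Interest | Payment | End bal
1 | $907.80 | $29.04 | $330.75 | $606.09
2 | $606.09 | $19.39 | $330.75 | $294.73
3 | $294.73 | $9.43 | $304.16 | $0.00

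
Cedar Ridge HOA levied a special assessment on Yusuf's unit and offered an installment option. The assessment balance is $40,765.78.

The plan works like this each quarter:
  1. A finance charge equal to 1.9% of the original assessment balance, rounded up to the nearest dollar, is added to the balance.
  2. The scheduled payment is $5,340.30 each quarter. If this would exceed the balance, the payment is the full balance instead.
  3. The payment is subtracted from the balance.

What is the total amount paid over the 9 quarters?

$47,740.78

# | Opening | Interest | Payment | End bal
1 | $40,765.78 | $775.00 | $5,340.30 | $36,200.48
2 | $36,200.48 | $775.00 | $5,340.30 | $31,635.18
3 | $31,635.18 | $775.00 | $5,340.30 | $27,069.88
4 | $27,069.88 | $775.00 | $5,340.30 | $22,504.58
5 | $22,504.58 | $775.00 | $5,340.30 | $17,939.28
6 | $17,939.28 | $775.00 | $5,340.30 | $13,373.98
7 | $13,373.98 | $775.00 | $5,340.30 | $8,808.68
8 | $8,808.68 | $775.00 | $5,340.30 | $4,243.38
9 | $4,243.38 | $775.00 | $5,018.38 | $0.00
Total paid: $47,740.78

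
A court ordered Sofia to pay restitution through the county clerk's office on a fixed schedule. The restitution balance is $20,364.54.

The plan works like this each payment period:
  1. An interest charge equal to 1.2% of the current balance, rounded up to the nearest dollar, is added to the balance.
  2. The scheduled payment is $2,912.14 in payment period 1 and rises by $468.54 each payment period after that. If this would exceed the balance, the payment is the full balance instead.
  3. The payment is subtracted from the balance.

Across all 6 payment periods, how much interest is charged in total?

# | Opening | Interest | Payment | End bal
1 | $20,364.54 | $245.00 | $2,912.14 | $17,697.40
2 | $17,697.40 | $213.00 | $3,380.68 | $14,529.72
3 | $14,529.72 | $175.00 | $3,849.22 | $10,855.50
4 | $10,855.50 | $131.00 | $4,317.76 | $6,668.74
5 | $6,668.74 | $81.00 | $4,786.30 | $1,963.44
6 | $1,963.44 | $24.00 | $1,987.44 | $0.00
Total interest: $245.00 + $213.00 + $175.00 + $131.00 + $81.00 + $24.00 = $869.00

$869.00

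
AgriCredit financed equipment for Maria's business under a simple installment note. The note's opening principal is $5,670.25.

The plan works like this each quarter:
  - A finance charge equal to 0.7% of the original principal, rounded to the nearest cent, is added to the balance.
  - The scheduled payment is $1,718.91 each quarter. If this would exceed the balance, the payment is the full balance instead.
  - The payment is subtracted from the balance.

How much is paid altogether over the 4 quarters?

# | Opening | Interest | Payment | End bal
1 | $5,670.25 | $39.69 | $1,718.91 | $3,991.03
2 | $3,991.03 | $39.69 | $1,718.91 | $2,311.81
3 | $2,311.81 | $39.69 | $1,718.91 | $632.59
4 | $632.59 | $39.69 | $672.28 | $0.00
Total paid: $5,829.01

$5,829.01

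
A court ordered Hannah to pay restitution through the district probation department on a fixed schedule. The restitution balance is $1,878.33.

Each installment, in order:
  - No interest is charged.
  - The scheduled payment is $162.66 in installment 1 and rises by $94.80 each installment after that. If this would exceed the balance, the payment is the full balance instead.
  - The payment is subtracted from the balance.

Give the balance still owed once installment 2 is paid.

Installment 1: opening $1,878.33; payment $162.66; balance $1,715.67
Installment 2: opening $1,715.67; payment $257.46; balance $1,458.21

$1,458.21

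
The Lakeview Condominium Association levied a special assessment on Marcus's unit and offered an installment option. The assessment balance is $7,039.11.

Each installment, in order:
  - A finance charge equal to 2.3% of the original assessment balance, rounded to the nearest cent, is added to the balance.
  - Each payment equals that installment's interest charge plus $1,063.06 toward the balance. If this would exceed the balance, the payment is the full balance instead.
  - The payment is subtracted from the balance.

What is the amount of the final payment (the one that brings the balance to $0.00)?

$822.65

Installment 1: $7,039.11 +$161.90 interest = $7,201.01; pay $1,224.96 → $5,976.05
Installment 2: $5,976.05 +$161.90 interest = $6,137.95; pay $1,224.96 → $4,912.99
Installment 3: $4,912.99 +$161.90 interest = $5,074.89; pay $1,224.96 → $3,849.93
Installment 4: $3,849.93 +$161.90 interest = $4,011.83; pay $1,224.96 → $2,786.87
Installment 5: $2,786.87 +$161.90 interest = $2,948.77; pay $1,224.96 → $1,723.81
Installment 6: $1,723.81 +$161.90 interest = $1,885.71; pay $1,224.96 → $660.75
Installment 7: $660.75 +$161.90 interest = $822.65; pay $822.65 → $0.00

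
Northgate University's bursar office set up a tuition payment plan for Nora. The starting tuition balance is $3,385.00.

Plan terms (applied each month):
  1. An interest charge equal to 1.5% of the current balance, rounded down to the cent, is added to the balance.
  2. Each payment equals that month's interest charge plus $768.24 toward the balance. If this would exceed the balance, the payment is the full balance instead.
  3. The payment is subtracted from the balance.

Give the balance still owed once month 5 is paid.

$0.00

Month 1: opening $3,385.00; interest $50.77 → $3,435.77; payment $819.01; balance $2,616.76
Month 2: opening $2,616.76; interest $39.25 → $2,656.01; payment $807.49; balance $1,848.52
Month 3: opening $1,848.52; interest $27.72 → $1,876.24; payment $795.96; balance $1,080.28
Month 4: opening $1,080.28; interest $16.20 → $1,096.48; payment $784.44; balance $312.04
Month 5: opening $312.04; interest $4.68 → $316.72; payment $316.72; balance $0.00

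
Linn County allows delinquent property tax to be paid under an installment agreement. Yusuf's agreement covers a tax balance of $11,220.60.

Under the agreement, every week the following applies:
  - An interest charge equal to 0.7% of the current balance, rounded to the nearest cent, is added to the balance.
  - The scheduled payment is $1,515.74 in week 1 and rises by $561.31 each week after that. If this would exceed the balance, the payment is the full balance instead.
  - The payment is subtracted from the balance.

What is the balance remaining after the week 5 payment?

Week 1: $11,220.60 +$78.54 interest = $11,299.14; pay $1,515.74 → $9,783.40
Week 2: $9,783.40 +$68.48 interest = $9,851.88; pay $2,077.05 → $7,774.83
Week 3: $7,774.83 +$54.42 interest = $7,829.25; pay $2,638.36 → $5,190.89
Week 4: $5,190.89 +$36.34 interest = $5,227.23; pay $3,199.67 → $2,027.56
Week 5: $2,027.56 +$14.19 interest = $2,041.75; pay $2,041.75 → $0.00

$0.00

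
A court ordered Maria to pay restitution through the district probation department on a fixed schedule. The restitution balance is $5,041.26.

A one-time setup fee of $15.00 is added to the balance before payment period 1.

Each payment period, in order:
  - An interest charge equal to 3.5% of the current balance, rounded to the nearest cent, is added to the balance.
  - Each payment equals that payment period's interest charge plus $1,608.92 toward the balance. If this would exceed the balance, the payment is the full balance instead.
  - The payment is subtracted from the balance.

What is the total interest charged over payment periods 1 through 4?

$370.00

# | Opening | Interest | Payment | End bal
1 | $5,056.26 | $176.97 | $1,785.89 | $3,447.34
2 | $3,447.34 | $120.66 | $1,729.58 | $1,838.42
3 | $1,838.42 | $64.34 | $1,673.26 | $229.50
4 | $229.50 | $8.03 | $237.53 | $0.00
Total interest: $176.97 + $120.66 + $64.34 + $8.03 = $370.00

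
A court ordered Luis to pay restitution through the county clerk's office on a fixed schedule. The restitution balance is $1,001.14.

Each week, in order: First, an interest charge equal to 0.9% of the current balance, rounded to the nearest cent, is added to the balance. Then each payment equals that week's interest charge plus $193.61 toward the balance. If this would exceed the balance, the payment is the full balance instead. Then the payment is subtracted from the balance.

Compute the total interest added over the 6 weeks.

Week 1: opening $1,001.14; interest $9.01 → $1,010.15; payment $202.62; balance $807.53
Week 2: opening $807.53; interest $7.27 → $814.80; payment $200.88; balance $613.92
Week 3: opening $613.92; interest $5.53 → $619.45; payment $199.14; balance $420.31
Week 4: opening $420.31; interest $3.78 → $424.09; payment $197.39; balance $226.70
Week 5: opening $226.70; interest $2.04 → $228.74; payment $195.65; balance $33.09
Week 6: opening $33.09; interest $0.30 → $33.39; payment $33.39; balance $0.00
Total interest: $9.01 + $7.27 + $5.53 + $3.78 + $2.04 + $0.30 = $27.93

$27.93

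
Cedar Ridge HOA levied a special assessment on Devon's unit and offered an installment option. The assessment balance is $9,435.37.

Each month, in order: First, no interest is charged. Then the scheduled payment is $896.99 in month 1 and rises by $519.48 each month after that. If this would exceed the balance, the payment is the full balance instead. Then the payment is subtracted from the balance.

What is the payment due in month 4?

$2,455.43

Month 1: $9,435.37 − $896.99 → $8,538.38
Month 2: $8,538.38 − $1,416.47 → $7,121.91
Month 3: $7,121.91 − $1,935.95 → $5,185.96
Month 4: $5,185.96 − $2,455.43 → $2,730.53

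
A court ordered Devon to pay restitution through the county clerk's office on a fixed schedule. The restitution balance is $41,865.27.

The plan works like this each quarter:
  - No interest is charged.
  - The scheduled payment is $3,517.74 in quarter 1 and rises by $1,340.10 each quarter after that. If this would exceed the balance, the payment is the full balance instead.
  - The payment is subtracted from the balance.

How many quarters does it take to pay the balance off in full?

Quarter 1: $41,865.27 − $3,517.74 → $38,347.53
Quarter 2: $38,347.53 − $4,857.84 → $33,489.69
Quarter 3: $33,489.69 − $6,197.94 → $27,291.75
Quarter 4: $27,291.75 − $7,538.04 → $19,753.71
Quarter 5: $19,753.71 − $8,878.14 → $10,875.57
Quarter 6: $10,875.57 − $10,218.24 → $657.33
Quarter 7: $657.33 − $657.33 → $0.00
Balance reaches $0.00 in quarter 7.

7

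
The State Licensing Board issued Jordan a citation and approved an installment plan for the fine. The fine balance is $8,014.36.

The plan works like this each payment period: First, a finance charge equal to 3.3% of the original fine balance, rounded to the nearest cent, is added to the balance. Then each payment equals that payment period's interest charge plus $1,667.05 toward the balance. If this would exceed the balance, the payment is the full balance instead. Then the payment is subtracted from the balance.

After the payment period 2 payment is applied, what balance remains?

# | Opening | Interest | Payment | End bal
1 | $8,014.36 | $264.47 | $1,931.52 | $6,347.31
2 | $6,347.31 | $264.47 | $1,931.52 | $4,680.26

$4,680.26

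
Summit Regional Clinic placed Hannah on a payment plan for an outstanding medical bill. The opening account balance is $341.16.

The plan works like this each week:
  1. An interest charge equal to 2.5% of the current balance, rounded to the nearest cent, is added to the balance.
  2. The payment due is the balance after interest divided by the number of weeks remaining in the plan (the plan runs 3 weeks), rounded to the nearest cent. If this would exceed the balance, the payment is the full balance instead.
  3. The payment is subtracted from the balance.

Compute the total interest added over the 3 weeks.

Week 1: opening $341.16; interest $8.53 → $349.69; payment $116.56; balance $233.13
Week 2: opening $233.13; interest $5.83 → $238.96; payment $119.48; balance $119.48
Week 3: opening $119.48; interest $2.99 → $122.47; payment $122.47; balance $0.00
Total interest: $8.53 + $5.83 + $2.99 = $17.35

$17.35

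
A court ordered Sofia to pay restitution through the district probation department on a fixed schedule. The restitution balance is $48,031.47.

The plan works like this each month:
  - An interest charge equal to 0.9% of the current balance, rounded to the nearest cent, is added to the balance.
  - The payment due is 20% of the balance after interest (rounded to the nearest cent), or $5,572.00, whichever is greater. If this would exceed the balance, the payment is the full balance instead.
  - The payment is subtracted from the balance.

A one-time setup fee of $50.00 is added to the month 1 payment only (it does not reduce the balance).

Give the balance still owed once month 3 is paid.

$25,262.09

Month 1: $48,031.47 +$432.28 interest = $48,463.75; pay $9,692.75 (+ $50.00 fee) → $38,771.00
Month 2: $38,771.00 +$348.94 interest = $39,119.94; pay $7,823.99 → $31,295.95
Month 3: $31,295.95 +$281.66 interest = $31,577.61; pay $6,315.52 → $25,262.09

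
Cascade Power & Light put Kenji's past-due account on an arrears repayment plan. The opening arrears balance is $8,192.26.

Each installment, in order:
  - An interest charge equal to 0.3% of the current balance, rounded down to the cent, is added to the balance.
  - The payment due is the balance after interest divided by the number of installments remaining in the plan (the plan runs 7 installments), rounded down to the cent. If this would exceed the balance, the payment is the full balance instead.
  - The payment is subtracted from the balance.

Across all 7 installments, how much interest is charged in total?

# | Opening | Interest | Payment | End bal
1 | $8,192.26 | $24.57 | $1,173.83 | $7,043.00
2 | $7,043.00 | $21.12 | $1,177.35 | $5,886.77
3 | $5,886.77 | $17.66 | $1,180.88 | $4,723.55
4 | $4,723.55 | $14.17 | $1,184.43 | $3,553.29
5 | $3,553.29 | $10.65 | $1,187.98 | $2,375.96
6 | $2,375.96 | $7.12 | $1,191.54 | $1,191.54
7 | $1,191.54 | $3.57 | $1,195.11 | $0.00
Total interest: $24.57 + $21.12 + $17.66 + $14.17 + $10.65 + $7.12 + $3.57 = $98.86

$98.86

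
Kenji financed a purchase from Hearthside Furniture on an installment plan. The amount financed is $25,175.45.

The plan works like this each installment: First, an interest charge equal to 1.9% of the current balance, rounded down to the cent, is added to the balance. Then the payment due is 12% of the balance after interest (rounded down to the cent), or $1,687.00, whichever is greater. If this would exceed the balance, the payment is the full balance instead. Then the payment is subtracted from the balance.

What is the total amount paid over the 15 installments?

$28,608.41

# | Opening | Interest | Payment | End bal
1 | $25,175.45 | $478.33 | $3,078.45 | $22,575.33
2 | $22,575.33 | $428.93 | $2,760.51 | $20,243.75
3 | $20,243.75 | $384.63 | $2,475.40 | $18,152.98
4 | $18,152.98 | $344.90 | $2,219.74 | $16,278.14
5 | $16,278.14 | $309.28 | $1,990.49 | $14,596.93
6 | $14,596.93 | $277.34 | $1,784.91 | $13,089.36
7 | $13,089.36 | $248.69 | $1,687.00 | $11,651.05
8 | $11,651.05 | $221.36 | $1,687.00 | $10,185.41
9 | $10,185.41 | $193.52 | $1,687.00 | $8,691.93
10 | $8,691.93 | $165.14 | $1,687.00 | $7,170.07
11 | $7,170.07 | $136.23 | $1,687.00 | $5,619.30
12 | $5,619.30 | $106.76 | $1,687.00 | $4,039.06
13 | $4,039.06 | $76.74 | $1,687.00 | $2,428.80
14 | $2,428.80 | $46.14 | $1,687.00 | $787.94
15 | $787.94 | $14.97 | $802.91 | $0.00
Total paid: $28,608.41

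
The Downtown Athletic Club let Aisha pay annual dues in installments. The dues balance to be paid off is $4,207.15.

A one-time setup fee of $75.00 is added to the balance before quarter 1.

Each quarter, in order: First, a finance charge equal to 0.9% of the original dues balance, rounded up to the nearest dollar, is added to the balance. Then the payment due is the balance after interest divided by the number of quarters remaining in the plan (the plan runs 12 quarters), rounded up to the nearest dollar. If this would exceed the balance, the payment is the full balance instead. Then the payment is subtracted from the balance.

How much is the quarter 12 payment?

Quarter 1: $4,282.15 +$38.00 interest = $4,320.15; pay $361.00 → $3,959.15
Quarter 2: $3,959.15 +$38.00 interest = $3,997.15; pay $364.00 → $3,633.15
Quarter 3: $3,633.15 +$38.00 interest = $3,671.15; pay $368.00 → $3,303.15
Quarter 4: $3,303.15 +$38.00 interest = $3,341.15; pay $372.00 → $2,969.15
Quarter 5: $2,969.15 +$38.00 interest = $3,007.15; pay $376.00 → $2,631.15
Quarter 6: $2,631.15 +$38.00 interest = $2,669.15; pay $382.00 → $2,287.15
Quarter 7: $2,287.15 +$38.00 interest = $2,325.15; pay $388.00 → $1,937.15
Quarter 8: $1,937.15 +$38.00 interest = $1,975.15; pay $396.00 → $1,579.15
Quarter 9: $1,579.15 +$38.00 interest = $1,617.15; pay $405.00 → $1,212.15
Quarter 10: $1,212.15 +$38.00 interest = $1,250.15; pay $417.00 → $833.15
Quarter 11: $833.15 +$38.00 interest = $871.15; pay $436.00 → $435.15
Quarter 12: $435.15 +$38.00 interest = $473.15; pay $473.15 → $0.00

$473.15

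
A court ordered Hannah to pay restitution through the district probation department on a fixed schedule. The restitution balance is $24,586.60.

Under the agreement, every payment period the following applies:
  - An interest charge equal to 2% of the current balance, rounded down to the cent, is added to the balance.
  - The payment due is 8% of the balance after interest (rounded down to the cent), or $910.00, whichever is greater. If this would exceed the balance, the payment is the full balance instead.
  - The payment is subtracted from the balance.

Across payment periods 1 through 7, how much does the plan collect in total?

$11,699.15

Payment period 1: $24,586.60 +$491.73 interest = $25,078.33; pay $2,006.26 → $23,072.07
Payment period 2: $23,072.07 +$461.44 interest = $23,533.51; pay $1,882.68 → $21,650.83
Payment period 3: $21,650.83 +$433.01 interest = $22,083.84; pay $1,766.70 → $20,317.14
Payment period 4: $20,317.14 +$406.34 interest = $20,723.48; pay $1,657.87 → $19,065.61
Payment period 5: $19,065.61 +$381.31 interest = $19,446.92; pay $1,555.75 → $17,891.17
Payment period 6: $17,891.17 +$357.82 interest = $18,248.99; pay $1,459.91 → $16,789.08
Payment period 7: $16,789.08 +$335.78 interest = $17,124.86; pay $1,369.98 → $15,754.88
Total paid: $11,699.15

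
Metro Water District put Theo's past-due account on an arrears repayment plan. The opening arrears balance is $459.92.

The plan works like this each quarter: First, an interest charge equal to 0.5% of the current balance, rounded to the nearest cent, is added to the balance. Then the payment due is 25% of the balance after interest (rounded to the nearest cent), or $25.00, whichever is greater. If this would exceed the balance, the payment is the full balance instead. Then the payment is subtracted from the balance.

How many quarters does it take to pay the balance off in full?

Quarter 1: opening $459.92; interest $2.30 → $462.22; payment $115.56; balance $346.66
Quarter 2: opening $346.66; interest $1.73 → $348.39; payment $87.10; balance $261.29
Quarter 3: opening $261.29; interest $1.31 → $262.60; payment $65.65; balance $196.95
Quarter 4: opening $196.95; interest $0.98 → $197.93; payment $49.48; balance $148.45
Quarter 5: opening $148.45; interest $0.74 → $149.19; payment $37.30; balance $111.89
Quarter 6: opening $111.89; interest $0.56 → $112.45; payment $28.11; balance $84.34
Quarter 7: opening $84.34; interest $0.42 → $84.76; payment $25.00; balance $59.76
Quarter 8: opening $59.76; interest $0.30 → $60.06; payment $25.00; balance $35.06
Quarter 9: opening $35.06; interest $0.18 → $35.24; payment $25.00; balance $10.24
Quarter 10: opening $10.24; interest $0.05 → $10.29; payment $10.29; balance $0.00
Balance reaches $0.00 in quarter 10.

10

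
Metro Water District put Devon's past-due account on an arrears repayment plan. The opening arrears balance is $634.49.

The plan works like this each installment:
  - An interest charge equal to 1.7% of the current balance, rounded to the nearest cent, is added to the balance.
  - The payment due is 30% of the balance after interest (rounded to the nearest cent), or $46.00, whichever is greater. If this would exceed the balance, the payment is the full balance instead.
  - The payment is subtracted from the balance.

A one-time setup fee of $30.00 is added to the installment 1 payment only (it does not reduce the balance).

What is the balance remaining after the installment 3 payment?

Installment 1: $634.49 +$10.79 interest = $645.28; pay $193.58 (+ $30.00 fee) → $451.70
Installment 2: $451.70 +$7.68 interest = $459.38; pay $137.81 → $321.57
Installment 3: $321.57 +$5.47 interest = $327.04; pay $98.11 → $228.93

$228.93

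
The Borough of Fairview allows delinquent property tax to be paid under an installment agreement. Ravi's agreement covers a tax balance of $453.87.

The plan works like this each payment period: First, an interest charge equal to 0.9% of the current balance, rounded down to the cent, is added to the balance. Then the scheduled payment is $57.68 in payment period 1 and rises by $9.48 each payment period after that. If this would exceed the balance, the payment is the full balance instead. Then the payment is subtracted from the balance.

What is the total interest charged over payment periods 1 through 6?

# | Opening | Interest | Payment | End bal
1 | $453.87 | $4.08 | $57.68 | $400.27
2 | $400.27 | $3.60 | $67.16 | $336.71
3 | $336.71 | $3.03 | $76.64 | $263.10
4 | $263.10 | $2.36 | $86.12 | $179.34
5 | $179.34 | $1.61 | $95.60 | $85.35
6 | $85.35 | $0.76 | $86.11 | $0.00
Total interest: $4.08 + $3.60 + $3.03 + $2.36 + $1.61 + $0.76 = $15.44

$15.44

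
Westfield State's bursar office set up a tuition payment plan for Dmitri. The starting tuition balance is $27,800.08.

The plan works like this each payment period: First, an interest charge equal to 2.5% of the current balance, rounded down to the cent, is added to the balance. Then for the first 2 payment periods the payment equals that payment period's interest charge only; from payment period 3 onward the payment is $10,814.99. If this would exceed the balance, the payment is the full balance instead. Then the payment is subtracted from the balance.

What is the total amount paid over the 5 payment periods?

Payment period 1: $27,800.08 +$695.00 interest = $28,495.08; pay $695.00 → $27,800.08
Payment period 2: $27,800.08 +$695.00 interest = $28,495.08; pay $695.00 → $27,800.08
Payment period 3: $27,800.08 +$695.00 interest = $28,495.08; pay $10,814.99 → $17,680.09
Payment period 4: $17,680.09 +$442.00 interest = $18,122.09; pay $10,814.99 → $7,307.10
Payment period 5: $7,307.10 +$182.67 interest = $7,489.77; pay $7,489.77 → $0.00
Total paid: $30,509.75

$30,509.75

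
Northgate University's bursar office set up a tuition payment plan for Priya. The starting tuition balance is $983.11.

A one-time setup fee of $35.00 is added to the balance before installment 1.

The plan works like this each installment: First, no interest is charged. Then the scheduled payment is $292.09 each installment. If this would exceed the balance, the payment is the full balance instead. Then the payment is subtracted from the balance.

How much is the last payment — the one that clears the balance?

# | Opening | Payment | End bal
1 | $1,018.11 | $292.09 | $726.02
2 | $726.02 | $292.09 | $433.93
3 | $433.93 | $292.09 | $141.84
4 | $141.84 | $141.84 | $0.00

$141.84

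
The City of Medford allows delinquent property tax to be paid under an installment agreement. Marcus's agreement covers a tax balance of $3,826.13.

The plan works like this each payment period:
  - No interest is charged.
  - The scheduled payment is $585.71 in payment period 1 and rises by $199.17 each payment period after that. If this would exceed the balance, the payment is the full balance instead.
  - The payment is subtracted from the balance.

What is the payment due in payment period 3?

$984.05

# | Opening | Payment | End bal
1 | $3,826.13 | $585.71 | $3,240.42
2 | $3,240.42 | $784.88 | $2,455.54
3 | $2,455.54 | $984.05 | $1,471.49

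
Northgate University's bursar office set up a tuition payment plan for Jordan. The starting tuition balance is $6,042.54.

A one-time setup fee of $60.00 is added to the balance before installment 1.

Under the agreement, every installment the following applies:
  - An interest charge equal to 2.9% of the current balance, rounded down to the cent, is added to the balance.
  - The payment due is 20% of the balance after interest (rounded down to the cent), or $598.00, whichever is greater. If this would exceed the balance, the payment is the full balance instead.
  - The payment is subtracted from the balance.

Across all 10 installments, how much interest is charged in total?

# | Opening | Interest | Payment | End bal
1 | $6,102.54 | $176.97 | $1,255.90 | $5,023.61
2 | $5,023.61 | $145.68 | $1,033.85 | $4,135.44
3 | $4,135.44 | $119.92 | $851.07 | $3,404.29
4 | $3,404.29 | $98.72 | $700.60 | $2,802.41
5 | $2,802.41 | $81.26 | $598.00 | $2,285.67
6 | $2,285.67 | $66.28 | $598.00 | $1,753.95
7 | $1,753.95 | $50.86 | $598.00 | $1,206.81
8 | $1,206.81 | $34.99 | $598.00 | $643.80
9 | $643.80 | $18.67 | $598.00 | $64.47
10 | $64.47 | $1.86 | $66.33 | $0.00
Total interest: $176.97 + $145.68 + $119.92 + $98.72 + $81.26 + $66.28 + $50.86 + $34.99 + $18.67 + $1.86 = $795.21

$795.21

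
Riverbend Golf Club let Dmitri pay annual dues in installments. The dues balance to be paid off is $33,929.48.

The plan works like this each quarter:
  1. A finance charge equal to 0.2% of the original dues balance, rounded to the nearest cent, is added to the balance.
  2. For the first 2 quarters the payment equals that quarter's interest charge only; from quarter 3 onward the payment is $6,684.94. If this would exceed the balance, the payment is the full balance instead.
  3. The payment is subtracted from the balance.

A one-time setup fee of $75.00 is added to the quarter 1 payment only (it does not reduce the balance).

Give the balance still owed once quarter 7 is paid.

$844.08

Quarter 1: $33,929.48 +$67.86 interest = $33,997.34; pay $67.86 (+ $75.00 fee) → $33,929.48
Quarter 2: $33,929.48 +$67.86 interest = $33,997.34; pay $67.86 → $33,929.48
Quarter 3: $33,929.48 +$67.86 interest = $33,997.34; pay $6,684.94 → $27,312.40
Quarter 4: $27,312.40 +$67.86 interest = $27,380.26; pay $6,684.94 → $20,695.32
Quarter 5: $20,695.32 +$67.86 interest = $20,763.18; pay $6,684.94 → $14,078.24
Quarter 6: $14,078.24 +$67.86 interest = $14,146.10; pay $6,684.94 → $7,461.16
Quarter 7: $7,461.16 +$67.86 interest = $7,529.02; pay $6,684.94 → $844.08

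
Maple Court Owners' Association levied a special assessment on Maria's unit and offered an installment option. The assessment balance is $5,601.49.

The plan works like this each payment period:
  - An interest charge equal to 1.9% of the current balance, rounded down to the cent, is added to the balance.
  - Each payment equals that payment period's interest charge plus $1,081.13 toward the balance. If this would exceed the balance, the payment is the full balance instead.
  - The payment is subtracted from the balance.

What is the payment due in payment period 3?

Payment period 1: opening $5,601.49; interest $106.42 → $5,707.91; payment $1,187.55; balance $4,520.36
Payment period 2: opening $4,520.36; interest $85.88 → $4,606.24; payment $1,167.01; balance $3,439.23
Payment period 3: opening $3,439.23; interest $65.34 → $3,504.57; payment $1,146.47; balance $2,358.10

$1,146.47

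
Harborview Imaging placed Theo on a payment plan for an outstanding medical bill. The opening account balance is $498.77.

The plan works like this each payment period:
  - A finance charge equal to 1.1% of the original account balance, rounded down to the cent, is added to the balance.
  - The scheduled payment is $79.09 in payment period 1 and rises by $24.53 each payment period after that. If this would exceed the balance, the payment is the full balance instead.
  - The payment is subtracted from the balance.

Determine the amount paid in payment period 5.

$62.63

Payment period 1: $498.77 +$5.48 interest = $504.25; pay $79.09 → $425.16
Payment period 2: $425.16 +$5.48 interest = $430.64; pay $103.62 → $327.02
Payment period 3: $327.02 +$5.48 interest = $332.50; pay $128.15 → $204.35
Payment period 4: $204.35 +$5.48 interest = $209.83; pay $152.68 → $57.15
Payment period 5: $57.15 +$5.48 interest = $62.63; pay $62.63 → $0.00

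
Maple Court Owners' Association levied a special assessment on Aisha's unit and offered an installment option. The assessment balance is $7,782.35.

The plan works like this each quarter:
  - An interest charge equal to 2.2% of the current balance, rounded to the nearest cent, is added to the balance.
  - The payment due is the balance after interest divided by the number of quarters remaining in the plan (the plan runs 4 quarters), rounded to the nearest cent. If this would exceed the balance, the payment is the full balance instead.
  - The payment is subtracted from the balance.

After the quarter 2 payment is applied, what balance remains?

$4,064.27

Quarter 1: opening $7,782.35; interest $171.21 → $7,953.56; payment $1,988.39; balance $5,965.17
Quarter 2: opening $5,965.17; interest $131.23 → $6,096.40; payment $2,032.13; balance $4,064.27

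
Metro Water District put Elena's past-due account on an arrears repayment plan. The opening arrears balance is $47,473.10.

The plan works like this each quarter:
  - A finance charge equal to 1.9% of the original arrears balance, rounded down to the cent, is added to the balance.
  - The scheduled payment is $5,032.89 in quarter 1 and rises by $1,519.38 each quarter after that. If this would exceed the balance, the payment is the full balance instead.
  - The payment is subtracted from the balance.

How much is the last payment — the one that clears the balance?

$12,526.73

Quarter 1: $47,473.10 +$901.98 interest = $48,375.08; pay $5,032.89 → $43,342.19
Quarter 2: $43,342.19 +$901.98 interest = $44,244.17; pay $6,552.27 → $37,691.90
Quarter 3: $37,691.90 +$901.98 interest = $38,593.88; pay $8,071.65 → $30,522.23
Quarter 4: $30,522.23 +$901.98 interest = $31,424.21; pay $9,591.03 → $21,833.18
Quarter 5: $21,833.18 +$901.98 interest = $22,735.16; pay $11,110.41 → $11,624.75
Quarter 6: $11,624.75 +$901.98 interest = $12,526.73; pay $12,526.73 → $0.00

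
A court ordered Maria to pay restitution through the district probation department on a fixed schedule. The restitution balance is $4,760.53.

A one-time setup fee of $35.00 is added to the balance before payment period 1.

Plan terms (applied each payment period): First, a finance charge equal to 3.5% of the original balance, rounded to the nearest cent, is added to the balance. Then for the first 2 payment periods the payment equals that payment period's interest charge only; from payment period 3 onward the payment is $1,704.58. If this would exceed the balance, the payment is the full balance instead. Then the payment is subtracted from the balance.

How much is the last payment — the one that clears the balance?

Payment period 1: $4,795.53 +$166.62 interest = $4,962.15; pay $166.62 → $4,795.53
Payment period 2: $4,795.53 +$166.62 interest = $4,962.15; pay $166.62 → $4,795.53
Payment period 3: $4,795.53 +$166.62 interest = $4,962.15; pay $1,704.58 → $3,257.57
Payment period 4: $3,257.57 +$166.62 interest = $3,424.19; pay $1,704.58 → $1,719.61
Payment period 5: $1,719.61 +$166.62 interest = $1,886.23; pay $1,704.58 → $181.65
Payment period 6: $181.65 +$166.62 interest = $348.27; pay $348.27 → $0.00

$348.27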